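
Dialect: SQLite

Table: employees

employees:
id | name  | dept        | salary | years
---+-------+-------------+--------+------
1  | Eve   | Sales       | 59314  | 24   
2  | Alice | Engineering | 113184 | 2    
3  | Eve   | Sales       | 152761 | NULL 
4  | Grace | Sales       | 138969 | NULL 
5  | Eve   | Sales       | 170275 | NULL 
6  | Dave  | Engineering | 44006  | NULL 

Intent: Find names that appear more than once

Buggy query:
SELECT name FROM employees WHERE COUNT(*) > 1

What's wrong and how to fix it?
Bug: COUNT(*) is an aggregate and cannot be used in WHERE

Fix: GROUP BY name, then filter groups with HAVING COUNT(*) > 1

Corrected query:
SELECT name FROM employees GROUP BY name HAVING COUNT(*) > 1

Result:
name
----
Eve 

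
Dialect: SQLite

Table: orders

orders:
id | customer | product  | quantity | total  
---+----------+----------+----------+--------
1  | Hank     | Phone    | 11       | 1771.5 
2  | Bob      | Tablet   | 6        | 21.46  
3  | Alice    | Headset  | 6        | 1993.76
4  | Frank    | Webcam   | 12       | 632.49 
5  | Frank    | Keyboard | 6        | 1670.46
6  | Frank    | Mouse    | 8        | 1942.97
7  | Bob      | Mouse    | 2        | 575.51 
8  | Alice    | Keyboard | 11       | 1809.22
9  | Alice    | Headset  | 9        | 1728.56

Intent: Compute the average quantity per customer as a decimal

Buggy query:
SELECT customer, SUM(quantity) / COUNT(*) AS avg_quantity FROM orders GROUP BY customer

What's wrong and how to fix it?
Bug: SUM(quantity) and COUNT(*) are both integers; the division truncates the fractional part

Fix: Multiply by 1.0 (or CAST to REAL) to force floating-point division

Corrected query:
SELECT customer, SUM(quantity) * 1.0 / COUNT(*) AS avg_quantity FROM orders GROUP BY customer

Result:
customer | avg_quantity
---------+-------------
Alice    | 8.666667    
Bob      | 4           
Frank    | 8.666667    
Hank     | 11          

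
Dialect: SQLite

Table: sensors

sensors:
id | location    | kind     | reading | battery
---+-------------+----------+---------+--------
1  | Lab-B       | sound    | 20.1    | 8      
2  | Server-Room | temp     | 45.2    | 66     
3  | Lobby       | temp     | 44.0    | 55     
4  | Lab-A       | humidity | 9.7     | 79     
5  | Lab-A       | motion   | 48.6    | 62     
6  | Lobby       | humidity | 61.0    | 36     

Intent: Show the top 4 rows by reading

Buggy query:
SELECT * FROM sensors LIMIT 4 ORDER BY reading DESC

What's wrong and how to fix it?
Bug: ORDER BY cannot follow LIMIT; LIMIT is the final clause

Fix: Sort with ORDER BY, then apply LIMIT

Corrected query:
SELECT * FROM sensors ORDER BY reading DESC LIMIT 4

Result:
id | location    | kind     | reading | battery
---+-------------+----------+---------+--------
6  | Lobby       | humidity | 61      | 36     
5  | Lab-A       | motion   | 48.6    | 62     
2  | Server-Room | temp     | 45.2    | 66     
3  | Lobby       | temp     | 44      | 55     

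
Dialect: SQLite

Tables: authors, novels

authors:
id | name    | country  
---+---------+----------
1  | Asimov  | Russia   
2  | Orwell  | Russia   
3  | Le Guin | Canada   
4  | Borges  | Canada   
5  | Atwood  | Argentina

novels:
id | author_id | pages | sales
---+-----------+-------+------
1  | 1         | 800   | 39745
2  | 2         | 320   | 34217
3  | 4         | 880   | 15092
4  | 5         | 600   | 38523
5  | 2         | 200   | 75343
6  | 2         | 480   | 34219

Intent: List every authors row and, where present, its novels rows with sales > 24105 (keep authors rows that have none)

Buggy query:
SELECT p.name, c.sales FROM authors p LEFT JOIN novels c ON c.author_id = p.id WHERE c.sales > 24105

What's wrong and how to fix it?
Bug: A WHERE condition on the right-hand table after LEFT JOIN drops unmatched parents

Fix: Put 'c.sales > 24105' in the JOIN's ON clause instead of WHERE

Corrected query:
SELECT p.name, c.sales FROM authors p LEFT JOIN novels c ON c.author_id = p.id AND c.sales > 24105

Result:
name    | sales
--------+------
Asimov  | 39745
Orwell  | 34217
Orwell  | 34219
Orwell  | 75343
Le Guin | NULL 
Borges  | NULL 
Atwood  | 38523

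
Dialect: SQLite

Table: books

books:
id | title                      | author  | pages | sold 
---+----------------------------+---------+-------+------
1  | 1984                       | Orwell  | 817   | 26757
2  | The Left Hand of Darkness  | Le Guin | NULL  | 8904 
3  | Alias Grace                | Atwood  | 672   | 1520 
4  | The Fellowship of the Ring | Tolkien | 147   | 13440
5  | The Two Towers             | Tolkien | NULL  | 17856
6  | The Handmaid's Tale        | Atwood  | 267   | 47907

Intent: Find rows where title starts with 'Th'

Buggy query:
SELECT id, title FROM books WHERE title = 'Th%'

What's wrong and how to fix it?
Bug: Wildcards only work with LIKE; '=' treats '%' as a literal character

Fix: Use LIKE for wildcard pattern matching

Corrected query:
SELECT id, title FROM books WHERE title LIKE 'Th%'

Result:
id | title                     
---+---------------------------
2  | The Left Hand of Darkness 
4  | The Fellowship of the Ring
5  | The Two Towers            
6  | The Handmaid's Tale       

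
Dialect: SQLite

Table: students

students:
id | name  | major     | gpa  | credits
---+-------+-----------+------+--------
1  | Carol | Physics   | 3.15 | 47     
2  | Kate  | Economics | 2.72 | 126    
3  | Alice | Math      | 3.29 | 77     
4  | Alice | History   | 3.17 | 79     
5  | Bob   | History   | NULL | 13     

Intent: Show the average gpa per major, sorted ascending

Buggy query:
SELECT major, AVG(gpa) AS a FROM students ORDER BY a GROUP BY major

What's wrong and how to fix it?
Bug: GROUP BY must precede ORDER BY

Fix: Move ORDER BY to the end, after GROUP BY

Corrected query:
SELECT major, AVG(gpa) AS a FROM students GROUP BY major ORDER BY a

Result:
major     | a   
----------+-----
Economics | 2.72
Physics   | 3.15
History   | 3.17
Math      | 3.29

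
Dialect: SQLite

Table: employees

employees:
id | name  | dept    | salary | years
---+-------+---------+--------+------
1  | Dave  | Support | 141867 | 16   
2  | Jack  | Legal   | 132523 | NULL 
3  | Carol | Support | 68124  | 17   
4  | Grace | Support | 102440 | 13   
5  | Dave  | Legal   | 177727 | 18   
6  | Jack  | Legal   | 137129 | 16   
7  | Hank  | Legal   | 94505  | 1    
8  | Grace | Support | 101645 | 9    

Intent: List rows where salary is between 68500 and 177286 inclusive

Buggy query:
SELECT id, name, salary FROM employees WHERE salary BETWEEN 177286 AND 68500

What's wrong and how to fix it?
Bug: The bounds are reversed; BETWEEN a AND b requires a <= b to match anything

Fix: Write BETWEEN 68500 AND 177286

Corrected query:
SELECT id, name, salary FROM employees WHERE salary BETWEEN 68500 AND 177286

Result:
id | name  | salary
---+-------+-------
1  | Dave  | 141867
2  | Jack  | 132523
4  | Grace | 102440
6  | Jack  | 137129
7  | Hank  | 94505 
8  | Grace | 101645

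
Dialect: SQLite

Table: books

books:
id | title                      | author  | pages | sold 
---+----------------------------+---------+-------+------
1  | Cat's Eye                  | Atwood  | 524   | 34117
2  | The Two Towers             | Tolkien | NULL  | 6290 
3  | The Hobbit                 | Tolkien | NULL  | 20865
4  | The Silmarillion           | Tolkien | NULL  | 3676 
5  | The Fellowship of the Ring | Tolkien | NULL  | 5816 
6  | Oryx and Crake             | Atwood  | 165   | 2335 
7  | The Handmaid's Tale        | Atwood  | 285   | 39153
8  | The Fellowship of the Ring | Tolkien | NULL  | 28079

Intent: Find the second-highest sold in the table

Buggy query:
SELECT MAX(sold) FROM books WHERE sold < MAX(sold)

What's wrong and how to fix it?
Bug: The inner MAX is an aggregate inside WHERE, which is not allowed

Fix: Compute the overall MAX in a subquery, then take MAX of rows below it

Corrected query:
SELECT MAX(sold) FROM books WHERE sold < (SELECT MAX(sold) FROM books)

Result:
MAX(sold)
---------
34117    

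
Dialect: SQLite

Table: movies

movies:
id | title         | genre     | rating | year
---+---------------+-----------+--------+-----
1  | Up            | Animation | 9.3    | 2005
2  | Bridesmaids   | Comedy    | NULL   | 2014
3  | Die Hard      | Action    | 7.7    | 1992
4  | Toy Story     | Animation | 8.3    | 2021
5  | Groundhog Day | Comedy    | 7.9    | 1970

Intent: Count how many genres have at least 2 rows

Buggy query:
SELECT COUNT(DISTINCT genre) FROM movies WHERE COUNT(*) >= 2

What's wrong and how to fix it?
Bug: WHERE filters individual rows, not groups, so a group-level COUNT is invalid there

Fix: Use a subquery that GROUPs and filters with HAVING, then count its rows

Corrected query:
SELECT COUNT(*) FROM (SELECT genre FROM movies GROUP BY genre HAVING COUNT(*) >= 2)

Result:
COUNT(*)
--------
2       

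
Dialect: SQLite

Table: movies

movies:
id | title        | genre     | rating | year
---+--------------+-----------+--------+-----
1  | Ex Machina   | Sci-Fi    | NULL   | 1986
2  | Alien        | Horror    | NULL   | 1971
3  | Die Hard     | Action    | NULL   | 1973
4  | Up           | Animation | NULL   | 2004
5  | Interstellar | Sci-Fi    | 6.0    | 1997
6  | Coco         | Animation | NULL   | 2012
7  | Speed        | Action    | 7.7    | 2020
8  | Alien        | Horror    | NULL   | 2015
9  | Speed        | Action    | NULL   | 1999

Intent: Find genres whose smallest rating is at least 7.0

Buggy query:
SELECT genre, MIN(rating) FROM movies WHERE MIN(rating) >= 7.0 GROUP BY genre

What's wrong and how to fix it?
Bug: MIN() in WHERE is a misuse of aggregate

Fix: Replace WHERE with HAVING after the GROUP BY

Corrected query:
SELECT genre, MIN(rating) FROM movies GROUP BY genre HAVING MIN(rating) >= 7.0

Result:
genre  | MIN(rating)
-------+------------
Action | 7.7        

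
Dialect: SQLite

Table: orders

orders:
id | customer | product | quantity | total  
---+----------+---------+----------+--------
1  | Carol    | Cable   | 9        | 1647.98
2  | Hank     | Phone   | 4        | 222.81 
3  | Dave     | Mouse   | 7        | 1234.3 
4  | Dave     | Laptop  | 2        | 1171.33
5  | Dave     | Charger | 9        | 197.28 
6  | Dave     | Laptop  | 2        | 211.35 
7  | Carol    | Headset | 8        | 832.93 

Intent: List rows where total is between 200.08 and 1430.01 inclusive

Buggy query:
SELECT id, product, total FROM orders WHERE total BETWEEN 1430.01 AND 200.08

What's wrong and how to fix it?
Bug: The bounds are reversed; BETWEEN a AND b requires a <= b to match anything

Fix: Write BETWEEN 200.08 AND 1430.01

Corrected query:
SELECT id, product, total FROM orders WHERE total BETWEEN 200.08 AND 1430.01

Result:
id | product | total  
---+---------+--------
2  | Phone   | 222.81 
3  | Mouse   | 1234.3 
4  | Laptop  | 1171.33
6  | Laptop  | 211.35 
7  | Headset | 832.93 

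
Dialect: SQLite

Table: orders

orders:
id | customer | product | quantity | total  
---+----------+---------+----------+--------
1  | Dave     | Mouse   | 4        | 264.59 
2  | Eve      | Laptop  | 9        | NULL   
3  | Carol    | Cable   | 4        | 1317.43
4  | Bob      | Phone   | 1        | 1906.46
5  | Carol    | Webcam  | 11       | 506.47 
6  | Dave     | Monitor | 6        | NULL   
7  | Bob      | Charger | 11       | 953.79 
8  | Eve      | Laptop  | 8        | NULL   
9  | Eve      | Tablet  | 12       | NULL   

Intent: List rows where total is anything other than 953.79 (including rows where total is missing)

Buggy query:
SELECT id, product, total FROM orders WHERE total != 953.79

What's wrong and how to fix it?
Bug: 'total != 953.79' is unknown when total is NULL, so NULL rows are silently excluded

Fix: Add an explicit OR total IS NULL to include the missing-value rows

Corrected query:
SELECT id, product, total FROM orders WHERE total != 953.79 OR total IS NULL

Result:
id | product | total  
---+---------+--------
1  | Mouse   | 264.59 
2  | Laptop  | NULL   
3  | Cable   | 1317.43
4  | Phone   | 1906.46
5  | Webcam  | 506.47 
6  | Monitor | NULL   
8  | Laptop  | NULL   
9  | Tablet  | NULL   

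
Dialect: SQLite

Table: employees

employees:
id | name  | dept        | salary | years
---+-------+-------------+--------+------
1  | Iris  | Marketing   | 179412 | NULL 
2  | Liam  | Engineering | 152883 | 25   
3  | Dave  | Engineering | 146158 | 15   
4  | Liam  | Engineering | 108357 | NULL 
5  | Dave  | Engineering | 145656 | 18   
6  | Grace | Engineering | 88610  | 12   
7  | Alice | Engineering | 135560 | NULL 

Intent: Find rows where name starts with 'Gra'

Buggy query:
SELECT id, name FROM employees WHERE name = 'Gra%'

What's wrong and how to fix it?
Bug: Wildcards only work with LIKE; '=' treats '%' as a literal character

Fix: Replace '=' with LIKE so 'Gra%' is treated as a pattern

Corrected query:
SELECT id, name FROM employees WHERE name LIKE 'Gra%'

Result:
id | name 
---+------
6  | Grace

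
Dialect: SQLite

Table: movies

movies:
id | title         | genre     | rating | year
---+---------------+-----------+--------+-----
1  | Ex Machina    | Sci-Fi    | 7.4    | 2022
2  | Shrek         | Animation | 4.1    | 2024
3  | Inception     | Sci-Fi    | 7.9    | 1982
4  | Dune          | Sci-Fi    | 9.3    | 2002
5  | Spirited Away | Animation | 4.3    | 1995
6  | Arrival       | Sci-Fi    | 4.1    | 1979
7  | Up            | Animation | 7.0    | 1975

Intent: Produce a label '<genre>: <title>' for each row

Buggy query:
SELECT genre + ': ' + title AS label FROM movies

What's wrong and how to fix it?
Bug: SQLite uses || for string concatenation; + coerces text to numbers (yielding 0)

Fix: Replace + with || to concatenate text

Corrected query:
SELECT genre || ': ' || title AS label FROM movies

Result:
label                   
------------------------
Sci-Fi: Ex Machina      
Animation: Shrek        
Sci-Fi: Inception       
Sci-Fi: Dune            
Animation: Spirited Away
Sci-Fi: Arrival         
Animation: Up           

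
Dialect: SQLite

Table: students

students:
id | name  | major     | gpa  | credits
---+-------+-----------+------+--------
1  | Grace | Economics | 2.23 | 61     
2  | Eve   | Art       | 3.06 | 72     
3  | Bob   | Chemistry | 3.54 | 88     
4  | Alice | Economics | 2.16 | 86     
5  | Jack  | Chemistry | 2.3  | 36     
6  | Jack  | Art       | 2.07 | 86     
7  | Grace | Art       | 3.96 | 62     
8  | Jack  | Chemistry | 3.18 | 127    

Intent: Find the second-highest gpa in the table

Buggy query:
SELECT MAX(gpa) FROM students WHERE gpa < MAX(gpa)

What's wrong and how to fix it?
Bug: The inner MAX is an aggregate inside WHERE, which is not allowed

Fix: Compute the overall MAX in a subquery, then take MAX of rows below it

Corrected query:
SELECT MAX(gpa) FROM students WHERE gpa < (SELECT MAX(gpa) FROM students)

Result:
MAX(gpa)
--------
3.54    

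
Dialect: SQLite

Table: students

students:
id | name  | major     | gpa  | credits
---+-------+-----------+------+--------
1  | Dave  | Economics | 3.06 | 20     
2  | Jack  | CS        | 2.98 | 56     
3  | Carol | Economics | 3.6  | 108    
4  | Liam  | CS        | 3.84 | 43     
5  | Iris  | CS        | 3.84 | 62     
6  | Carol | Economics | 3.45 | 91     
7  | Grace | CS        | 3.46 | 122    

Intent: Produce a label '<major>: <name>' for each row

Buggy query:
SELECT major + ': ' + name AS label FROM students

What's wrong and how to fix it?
Bug: SQLite uses || for string concatenation; + coerces text to numbers (yielding 0)

Fix: Replace + with || to concatenate text

Corrected query:
SELECT major || ': ' || name AS label FROM students

Result:
label           
----------------
Economics: Dave 
CS: Jack        
Economics: Carol
CS: Liam        
CS: Iris        
Economics: Carol
CS: Grace       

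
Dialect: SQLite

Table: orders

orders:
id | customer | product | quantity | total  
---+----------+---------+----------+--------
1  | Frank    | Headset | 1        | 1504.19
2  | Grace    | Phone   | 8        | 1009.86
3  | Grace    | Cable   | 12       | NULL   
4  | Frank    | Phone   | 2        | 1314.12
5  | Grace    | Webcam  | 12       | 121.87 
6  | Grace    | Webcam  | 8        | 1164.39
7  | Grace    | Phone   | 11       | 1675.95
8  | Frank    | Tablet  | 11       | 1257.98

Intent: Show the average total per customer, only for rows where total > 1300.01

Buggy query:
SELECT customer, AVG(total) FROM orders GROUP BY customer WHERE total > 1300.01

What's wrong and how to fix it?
Bug: Row-level WHERE must come before GROUP BY in the clause order

Fix: Move the WHERE clause before GROUP BY

Corrected query:
SELECT customer, AVG(total) FROM orders WHERE total > 1300.01 GROUP BY customer

Result:
customer | AVG(total)
---------+-----------
Frank    | 1409.155  
Grace    | 1675.95   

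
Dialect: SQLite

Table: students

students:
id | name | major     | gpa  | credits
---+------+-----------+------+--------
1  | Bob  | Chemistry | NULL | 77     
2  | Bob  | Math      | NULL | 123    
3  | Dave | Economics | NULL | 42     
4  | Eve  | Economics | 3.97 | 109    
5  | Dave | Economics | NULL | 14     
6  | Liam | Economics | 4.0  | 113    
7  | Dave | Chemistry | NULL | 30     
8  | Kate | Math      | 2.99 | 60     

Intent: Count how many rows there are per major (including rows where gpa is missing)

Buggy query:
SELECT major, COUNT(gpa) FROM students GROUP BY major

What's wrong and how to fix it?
Bug: COUNT(column) counts non-NULL values only; rows with NULL gpa aren't counted

Fix: Use COUNT(*) to count all rows regardless of NULL

Corrected query:
SELECT major, COUNT(*) FROM students GROUP BY major

Result:
major     | COUNT(*)
----------+---------
Chemistry | 2       
Economics | 4       
Math      | 2       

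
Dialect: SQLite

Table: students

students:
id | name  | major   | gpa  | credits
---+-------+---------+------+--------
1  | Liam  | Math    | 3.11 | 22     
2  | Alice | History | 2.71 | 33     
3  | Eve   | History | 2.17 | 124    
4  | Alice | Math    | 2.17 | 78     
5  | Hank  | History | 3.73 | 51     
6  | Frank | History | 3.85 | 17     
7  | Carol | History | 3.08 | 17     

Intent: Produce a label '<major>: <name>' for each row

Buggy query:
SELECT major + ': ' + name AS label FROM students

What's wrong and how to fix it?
Bug: '+' is numeric addition; on text columns SQLite converts them to 0 instead of concatenating

Fix: Use the || operator for string concatenation

Corrected query:
SELECT major || ': ' || name AS label FROM students

Result:
label         
--------------
Math: Liam    
History: Alice
History: Eve  
Math: Alice   
History: Hank 
History: Frank
History: Carol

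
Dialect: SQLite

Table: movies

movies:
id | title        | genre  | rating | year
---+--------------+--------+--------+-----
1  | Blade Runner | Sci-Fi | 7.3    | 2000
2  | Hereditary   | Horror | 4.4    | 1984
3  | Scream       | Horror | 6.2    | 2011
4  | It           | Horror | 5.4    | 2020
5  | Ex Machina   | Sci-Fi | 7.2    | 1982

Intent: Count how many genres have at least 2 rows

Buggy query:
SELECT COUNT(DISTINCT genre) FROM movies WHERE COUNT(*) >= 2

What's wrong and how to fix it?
Bug: WHERE filters individual rows, not groups, so a group-level COUNT is invalid there

Fix: Use a subquery that GROUPs and filters with HAVING, then count its rows

Corrected query:
SELECT COUNT(*) FROM (SELECT genre FROM movies GROUP BY genre HAVING COUNT(*) >= 2)

Result:
COUNT(*)
--------
2       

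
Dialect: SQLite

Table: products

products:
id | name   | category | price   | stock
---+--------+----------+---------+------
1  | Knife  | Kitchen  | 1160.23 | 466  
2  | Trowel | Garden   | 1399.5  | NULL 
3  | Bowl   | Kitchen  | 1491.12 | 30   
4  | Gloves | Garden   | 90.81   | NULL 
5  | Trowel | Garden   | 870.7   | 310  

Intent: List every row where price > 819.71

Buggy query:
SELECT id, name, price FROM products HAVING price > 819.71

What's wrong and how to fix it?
Bug: HAVING filters the output of aggregation, but this query has no GROUP BY and no aggregate functions, so SQLite rejects it (HAVING clause on a non-aggregate query); the condition here is per row

Fix: Replace HAVING with WHERE since the condition applies to individual rows

Corrected query:
SELECT id, name, price FROM products WHERE price > 819.71

Result:
id | name   | price  
---+--------+--------
1  | Knife  | 1160.23
2  | Trowel | 1399.5 
3  | Bowl   | 1491.12
5  | Trowel | 870.7  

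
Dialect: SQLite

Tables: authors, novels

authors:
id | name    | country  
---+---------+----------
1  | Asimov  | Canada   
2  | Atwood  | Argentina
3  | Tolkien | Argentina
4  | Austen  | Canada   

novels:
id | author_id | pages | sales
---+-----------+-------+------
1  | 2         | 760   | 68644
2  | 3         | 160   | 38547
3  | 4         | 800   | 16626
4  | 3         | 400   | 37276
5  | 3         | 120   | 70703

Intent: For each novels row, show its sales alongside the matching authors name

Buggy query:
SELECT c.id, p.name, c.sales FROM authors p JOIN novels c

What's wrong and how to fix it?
Bug: Missing join condition: each novels row is matched to all authors rows instead of just its own

Fix: Add ON c.author_id = p.id to the JOIN

Corrected query:
SELECT c.id, p.name, c.sales FROM authors p JOIN novels c ON c.author_id = p.id

Result:
id | name    | sales
---+---------+------
1  | Atwood  | 68644
2  | Tolkien | 38547
3  | Austen  | 16626
4  | Tolkien | 37276
5  | Tolkien | 70703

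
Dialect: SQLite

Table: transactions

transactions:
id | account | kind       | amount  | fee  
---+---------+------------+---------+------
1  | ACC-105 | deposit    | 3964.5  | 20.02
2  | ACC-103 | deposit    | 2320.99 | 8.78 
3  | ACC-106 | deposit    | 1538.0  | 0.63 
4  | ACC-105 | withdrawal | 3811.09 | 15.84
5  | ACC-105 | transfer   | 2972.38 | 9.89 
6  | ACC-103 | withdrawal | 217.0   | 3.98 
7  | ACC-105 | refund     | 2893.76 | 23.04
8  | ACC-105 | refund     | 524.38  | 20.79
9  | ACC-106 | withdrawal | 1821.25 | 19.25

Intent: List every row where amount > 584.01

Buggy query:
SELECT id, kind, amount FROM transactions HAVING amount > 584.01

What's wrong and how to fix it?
Bug: HAVING filters the output of aggregation, but this query has no GROUP BY and no aggregate functions, so SQLite rejects it (HAVING clause on a non-aggregate query); the condition here is per row

Fix: Replace HAVING with WHERE since the condition applies to individual rows

Corrected query:
SELECT id, kind, amount FROM transactions WHERE amount > 584.01

Result:
id | kind       | amount 
---+------------+--------
1  | deposit    | 3964.5 
2  | deposit    | 2320.99
3  | deposit    | 1538   
4  | withdrawal | 3811.09
5  | transfer   | 2972.38
7  | refund     | 2893.76
9  | withdrawal | 1821.25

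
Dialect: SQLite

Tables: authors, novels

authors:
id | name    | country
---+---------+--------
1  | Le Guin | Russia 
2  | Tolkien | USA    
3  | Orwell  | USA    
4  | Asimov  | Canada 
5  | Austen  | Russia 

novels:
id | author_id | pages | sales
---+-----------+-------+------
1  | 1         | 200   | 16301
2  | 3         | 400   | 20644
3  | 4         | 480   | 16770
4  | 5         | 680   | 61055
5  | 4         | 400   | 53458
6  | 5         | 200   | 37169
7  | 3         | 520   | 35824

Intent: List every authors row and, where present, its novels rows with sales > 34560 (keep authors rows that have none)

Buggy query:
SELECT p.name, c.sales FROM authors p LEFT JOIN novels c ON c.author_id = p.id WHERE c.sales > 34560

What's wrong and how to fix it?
Bug: A WHERE condition on the right-hand table after LEFT JOIN drops unmatched parents

Fix: Put 'c.sales > 34560' in the JOIN's ON clause instead of WHERE

Corrected query:
SELECT p.name, c.sales FROM authors p LEFT JOIN novels c ON c.author_id = p.id AND c.sales > 34560

Result:
name    | sales
--------+------
Le Guin | NULL 
Tolkien | NULL 
Orwell  | 35824
Asimov  | 53458
Austen  | 37169
Austen  | 61055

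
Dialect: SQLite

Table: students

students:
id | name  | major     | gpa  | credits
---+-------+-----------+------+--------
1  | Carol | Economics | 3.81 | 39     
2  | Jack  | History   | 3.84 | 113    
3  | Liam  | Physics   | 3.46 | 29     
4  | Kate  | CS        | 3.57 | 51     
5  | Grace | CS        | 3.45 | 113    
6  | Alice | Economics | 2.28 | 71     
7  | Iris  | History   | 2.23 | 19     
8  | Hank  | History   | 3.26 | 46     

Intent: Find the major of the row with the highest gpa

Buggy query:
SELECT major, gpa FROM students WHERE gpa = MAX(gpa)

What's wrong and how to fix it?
Bug: WHERE is evaluated per row; an aggregate over the whole table isn't defined there

Fix: Wrap MAX in a scalar subquery so WHERE compares against a single value

Corrected query:
SELECT major, gpa FROM students WHERE gpa = (SELECT MAX(gpa) FROM students)

Result:
major   | gpa 
--------+-----
History | 3.84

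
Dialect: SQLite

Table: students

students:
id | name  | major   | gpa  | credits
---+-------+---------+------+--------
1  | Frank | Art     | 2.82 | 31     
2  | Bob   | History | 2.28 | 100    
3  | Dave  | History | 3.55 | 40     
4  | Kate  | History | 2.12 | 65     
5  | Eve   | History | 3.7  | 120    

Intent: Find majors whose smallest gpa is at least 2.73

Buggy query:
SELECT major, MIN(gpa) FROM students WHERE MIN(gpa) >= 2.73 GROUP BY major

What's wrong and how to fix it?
Bug: MIN() in WHERE is a misuse of aggregate

Fix: Replace WHERE with HAVING after the GROUP BY

Corrected query:
SELECT major, MIN(gpa) FROM students GROUP BY major HAVING MIN(gpa) >= 2.73

Result:
major | MIN(gpa)
------+---------
Art   | 2.82    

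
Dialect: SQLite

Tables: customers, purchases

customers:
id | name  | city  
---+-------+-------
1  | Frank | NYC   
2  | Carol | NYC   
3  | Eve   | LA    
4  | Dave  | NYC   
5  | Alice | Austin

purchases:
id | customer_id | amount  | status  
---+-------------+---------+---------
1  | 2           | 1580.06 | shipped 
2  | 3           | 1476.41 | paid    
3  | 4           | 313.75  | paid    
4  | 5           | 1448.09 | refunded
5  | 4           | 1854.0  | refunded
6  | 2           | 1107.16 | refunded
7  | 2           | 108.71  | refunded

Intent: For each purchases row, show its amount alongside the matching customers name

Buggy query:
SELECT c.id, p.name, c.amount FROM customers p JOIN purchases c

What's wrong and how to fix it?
Bug: Missing join condition: each purchases row is matched to all customers rows instead of just its own

Fix: Add ON c.customer_id = p.id to the JOIN

Corrected query:
SELECT c.id, p.name, c.amount FROM customers p JOIN purchases c ON c.customer_id = p.id

Result:
id | name  | amount 
---+-------+--------
1  | Carol | 1580.06
2  | Eve   | 1476.41
3  | Dave  | 313.75 
4  | Alice | 1448.09
5  | Dave  | 1854   
6  | Carol | 1107.16
7  | Carol | 108.71 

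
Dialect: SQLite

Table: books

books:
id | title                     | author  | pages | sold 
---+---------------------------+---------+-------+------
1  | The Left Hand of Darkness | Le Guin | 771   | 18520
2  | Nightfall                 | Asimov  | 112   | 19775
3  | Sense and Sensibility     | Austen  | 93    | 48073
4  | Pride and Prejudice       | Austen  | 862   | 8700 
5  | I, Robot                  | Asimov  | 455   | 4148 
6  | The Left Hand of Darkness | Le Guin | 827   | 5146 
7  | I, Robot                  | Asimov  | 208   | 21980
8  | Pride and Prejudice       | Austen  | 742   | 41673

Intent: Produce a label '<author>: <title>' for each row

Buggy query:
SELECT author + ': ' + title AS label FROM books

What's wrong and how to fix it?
Bug: SQLite uses || for string concatenation; + coerces text to numbers (yielding 0)

Fix: Use the || operator for string concatenation

Corrected query:
SELECT author || ': ' || title AS label FROM books

Result:
label                             
----------------------------------
Le Guin: The Left Hand of Darkness
Asimov: Nightfall                 
Austen: Sense and Sensibility     
Austen: Pride and Prejudice       
Asimov: I, Robot                  
Le Guin: The Left Hand of Darkness
Asimov: I, Robot                  
Austen: Pride and Prejudice       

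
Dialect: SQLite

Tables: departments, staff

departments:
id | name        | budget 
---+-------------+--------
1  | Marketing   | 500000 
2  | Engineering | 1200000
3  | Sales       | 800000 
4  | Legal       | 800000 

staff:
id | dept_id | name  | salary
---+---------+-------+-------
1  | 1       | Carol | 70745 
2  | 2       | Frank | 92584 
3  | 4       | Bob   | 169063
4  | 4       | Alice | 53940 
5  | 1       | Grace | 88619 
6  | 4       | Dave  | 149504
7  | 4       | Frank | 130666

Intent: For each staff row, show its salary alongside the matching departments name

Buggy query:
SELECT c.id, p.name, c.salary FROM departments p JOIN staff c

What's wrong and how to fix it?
Bug: JOIN with no ON clause produces a cartesian product; every staff row pairs with every departments row

Fix: Specify the join condition linking the foreign key to the parent id

Corrected query:
SELECT c.id, p.name, c.salary FROM departments p JOIN staff c ON c.dept_id = p.id

Result:
id | name        | salary
---+-------------+-------
1  | Marketing   | 70745 
2  | Engineering | 92584 
3  | Legal       | 169063
4  | Legal       | 53940 
5  | Marketing   | 88619 
6  | Legal       | 149504
7  | Legal       | 130666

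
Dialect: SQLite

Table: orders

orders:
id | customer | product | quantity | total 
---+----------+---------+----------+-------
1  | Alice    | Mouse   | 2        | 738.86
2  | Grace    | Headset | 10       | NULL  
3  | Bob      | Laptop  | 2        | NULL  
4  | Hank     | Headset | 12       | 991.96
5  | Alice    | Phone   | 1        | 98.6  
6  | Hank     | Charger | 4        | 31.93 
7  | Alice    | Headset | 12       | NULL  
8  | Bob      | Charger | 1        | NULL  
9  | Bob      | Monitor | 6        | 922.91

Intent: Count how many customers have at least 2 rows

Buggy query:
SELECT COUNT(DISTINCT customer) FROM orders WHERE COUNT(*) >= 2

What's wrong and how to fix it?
Bug: COUNT(*) cannot appear in WHERE; the per-group count doesn't exist yet

Fix: Group first with HAVING COUNT(*) >= 2, then COUNT the resulting groups

Corrected query:
SELECT COUNT(*) FROM (SELECT customer FROM orders GROUP BY customer HAVING COUNT(*) >= 2)

Result:
COUNT(*)
--------
3       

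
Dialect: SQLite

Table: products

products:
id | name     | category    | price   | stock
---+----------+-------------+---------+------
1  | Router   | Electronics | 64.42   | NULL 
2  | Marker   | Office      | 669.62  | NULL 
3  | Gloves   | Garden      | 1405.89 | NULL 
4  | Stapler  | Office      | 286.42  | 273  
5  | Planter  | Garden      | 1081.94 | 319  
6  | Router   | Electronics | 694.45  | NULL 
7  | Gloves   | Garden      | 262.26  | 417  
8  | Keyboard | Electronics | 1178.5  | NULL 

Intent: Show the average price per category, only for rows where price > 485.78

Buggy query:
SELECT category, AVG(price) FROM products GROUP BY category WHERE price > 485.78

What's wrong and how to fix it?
Bug: Row-level WHERE must come before GROUP BY in the clause order

Fix: Place WHERE between FROM and GROUP BY

Corrected query:
SELECT category, AVG(price) FROM products WHERE price > 485.78 GROUP BY category

Result:
category    | AVG(price)
------------+-----------
Electronics | 936.475   
Garden      | 1243.915  
Office      | 669.62    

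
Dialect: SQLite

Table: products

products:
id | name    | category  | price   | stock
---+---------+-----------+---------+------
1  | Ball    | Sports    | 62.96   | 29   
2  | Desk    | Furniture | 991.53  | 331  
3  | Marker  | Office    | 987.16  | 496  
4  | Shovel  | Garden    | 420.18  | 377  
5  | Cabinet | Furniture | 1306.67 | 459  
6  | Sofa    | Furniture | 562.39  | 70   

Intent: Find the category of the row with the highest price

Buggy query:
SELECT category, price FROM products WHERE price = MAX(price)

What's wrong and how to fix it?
Bug: MAX(price) is an aggregate and cannot be used directly in WHERE

Fix: Wrap MAX in a scalar subquery so WHERE compares against a single value

Corrected query:
SELECT category, price FROM products WHERE price = (SELECT MAX(price) FROM products)

Result:
category  | price  
----------+--------
Furniture | 1306.67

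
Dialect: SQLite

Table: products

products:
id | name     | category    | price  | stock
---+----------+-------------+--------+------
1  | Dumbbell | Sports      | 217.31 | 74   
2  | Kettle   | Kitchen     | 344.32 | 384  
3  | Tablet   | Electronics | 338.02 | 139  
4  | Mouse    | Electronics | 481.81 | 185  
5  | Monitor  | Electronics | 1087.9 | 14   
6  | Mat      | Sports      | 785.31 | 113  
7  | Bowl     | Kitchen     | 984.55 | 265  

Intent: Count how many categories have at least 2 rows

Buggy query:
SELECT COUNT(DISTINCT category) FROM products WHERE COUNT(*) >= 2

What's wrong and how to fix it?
Bug: WHERE filters individual rows, not groups, so a group-level COUNT is invalid there

Fix: Group first with HAVING COUNT(*) >= 2, then COUNT the resulting groups

Corrected query:
SELECT COUNT(*) FROM (SELECT category FROM products GROUP BY category HAVING COUNT(*) >= 2)

Result:
COUNT(*)
--------
3       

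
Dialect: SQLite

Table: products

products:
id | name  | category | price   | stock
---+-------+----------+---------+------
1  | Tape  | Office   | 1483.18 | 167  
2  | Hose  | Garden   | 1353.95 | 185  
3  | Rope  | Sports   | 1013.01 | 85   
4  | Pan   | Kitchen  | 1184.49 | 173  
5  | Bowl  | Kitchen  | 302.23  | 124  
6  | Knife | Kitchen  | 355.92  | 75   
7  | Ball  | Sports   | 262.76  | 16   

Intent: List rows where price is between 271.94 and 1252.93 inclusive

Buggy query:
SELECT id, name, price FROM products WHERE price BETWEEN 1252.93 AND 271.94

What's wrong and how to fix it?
Bug: The bounds are reversed; BETWEEN a AND b requires a <= b to match anything

Fix: Swap the bounds so the smaller value comes first

Corrected query:
SELECT id, name, price FROM products WHERE price BETWEEN 271.94 AND 1252.93

Result:
id | name  | price  
---+-------+--------
3  | Rope  | 1013.01
4  | Pan   | 1184.49
5  | Bowl  | 302.23 
6  | Knife | 355.92 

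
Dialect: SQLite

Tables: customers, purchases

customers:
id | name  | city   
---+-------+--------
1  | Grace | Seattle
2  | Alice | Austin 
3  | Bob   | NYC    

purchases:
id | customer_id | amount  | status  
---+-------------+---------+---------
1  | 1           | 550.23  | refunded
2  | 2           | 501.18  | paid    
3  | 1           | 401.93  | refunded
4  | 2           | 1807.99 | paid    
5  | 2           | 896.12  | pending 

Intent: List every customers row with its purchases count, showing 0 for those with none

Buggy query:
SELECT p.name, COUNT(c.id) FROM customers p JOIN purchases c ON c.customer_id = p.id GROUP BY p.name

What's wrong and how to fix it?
Bug: An inner join excludes parents with zero children

Fix: Use LEFT JOIN so parents without children still appear (COUNT(c.id) gives 0)

Corrected query:
SELECT p.name, COUNT(c.id) FROM customers p LEFT JOIN purchases c ON c.customer_id = p.id GROUP BY p.name

Result:
name  | COUNT(c.id)
------+------------
Alice | 3          
Bob   | 0          
Grace | 2          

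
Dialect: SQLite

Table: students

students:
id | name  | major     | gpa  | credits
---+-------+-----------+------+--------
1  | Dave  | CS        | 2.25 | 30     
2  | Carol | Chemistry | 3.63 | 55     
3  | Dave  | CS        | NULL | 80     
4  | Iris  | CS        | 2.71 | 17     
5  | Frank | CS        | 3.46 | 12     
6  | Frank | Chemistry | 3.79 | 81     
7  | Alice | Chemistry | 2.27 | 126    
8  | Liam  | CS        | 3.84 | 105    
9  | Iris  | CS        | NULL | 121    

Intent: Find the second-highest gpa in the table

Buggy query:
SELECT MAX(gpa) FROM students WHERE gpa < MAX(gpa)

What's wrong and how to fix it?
Bug: The inner MAX is an aggregate inside WHERE, which is not allowed

Fix: Compute the overall MAX in a subquery, then take MAX of rows below it

Corrected query:
SELECT MAX(gpa) FROM students WHERE gpa < (SELECT MAX(gpa) FROM students)

Result:
MAX(gpa)
--------
3.79    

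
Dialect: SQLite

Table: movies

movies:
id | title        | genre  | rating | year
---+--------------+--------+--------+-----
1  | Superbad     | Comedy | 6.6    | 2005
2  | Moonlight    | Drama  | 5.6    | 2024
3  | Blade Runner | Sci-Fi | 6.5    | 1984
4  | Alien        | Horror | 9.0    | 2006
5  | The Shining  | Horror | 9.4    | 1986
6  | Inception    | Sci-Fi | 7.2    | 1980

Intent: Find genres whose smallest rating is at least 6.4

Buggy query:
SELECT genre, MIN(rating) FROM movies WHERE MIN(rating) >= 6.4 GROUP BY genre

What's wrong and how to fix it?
Bug: MIN() in WHERE is a misuse of aggregate

Fix: Use HAVING for the per-group MIN condition

Corrected query:
SELECT genre, MIN(rating) FROM movies GROUP BY genre HAVING MIN(rating) >= 6.4

Result:
genre  | MIN(rating)
-------+------------
Comedy | 6.6        
Horror | 9          
Sci-Fi | 6.5        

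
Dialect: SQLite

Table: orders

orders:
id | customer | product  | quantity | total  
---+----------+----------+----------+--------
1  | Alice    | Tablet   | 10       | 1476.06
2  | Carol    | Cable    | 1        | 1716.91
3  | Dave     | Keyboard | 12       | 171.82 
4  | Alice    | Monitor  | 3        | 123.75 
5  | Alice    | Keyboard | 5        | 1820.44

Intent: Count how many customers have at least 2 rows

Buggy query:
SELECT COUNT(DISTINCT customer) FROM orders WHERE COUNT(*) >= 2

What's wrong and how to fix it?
Bug: WHERE filters individual rows, not groups, so a group-level COUNT is invalid there

Fix: Use a subquery that GROUPs and filters with HAVING, then count its rows

Corrected query:
SELECT COUNT(*) FROM (SELECT customer FROM orders GROUP BY customer HAVING COUNT(*) >= 2)

Result:
COUNT(*)
--------
1       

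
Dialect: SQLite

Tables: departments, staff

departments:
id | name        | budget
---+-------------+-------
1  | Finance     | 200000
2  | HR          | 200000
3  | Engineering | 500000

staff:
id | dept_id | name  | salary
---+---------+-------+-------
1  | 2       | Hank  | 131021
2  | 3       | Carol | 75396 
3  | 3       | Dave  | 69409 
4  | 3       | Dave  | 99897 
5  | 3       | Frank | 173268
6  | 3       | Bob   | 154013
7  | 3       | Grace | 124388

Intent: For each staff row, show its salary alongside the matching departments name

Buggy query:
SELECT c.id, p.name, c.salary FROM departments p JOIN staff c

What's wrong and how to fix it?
Bug: JOIN with no ON clause produces a cartesian product; every staff row pairs with every departments row

Fix: Add ON c.dept_id = p.id to the JOIN

Corrected query:
SELECT c.id, p.name, c.salary FROM departments p JOIN staff c ON c.dept_id = p.id

Result:
id | name        | salary
---+-------------+-------
1  | HR          | 131021
2  | Engineering | 75396 
3  | Engineering | 69409 
4  | Engineering | 99897 
5  | Engineering | 173268
6  | Engineering | 154013
7  | Engineering | 124388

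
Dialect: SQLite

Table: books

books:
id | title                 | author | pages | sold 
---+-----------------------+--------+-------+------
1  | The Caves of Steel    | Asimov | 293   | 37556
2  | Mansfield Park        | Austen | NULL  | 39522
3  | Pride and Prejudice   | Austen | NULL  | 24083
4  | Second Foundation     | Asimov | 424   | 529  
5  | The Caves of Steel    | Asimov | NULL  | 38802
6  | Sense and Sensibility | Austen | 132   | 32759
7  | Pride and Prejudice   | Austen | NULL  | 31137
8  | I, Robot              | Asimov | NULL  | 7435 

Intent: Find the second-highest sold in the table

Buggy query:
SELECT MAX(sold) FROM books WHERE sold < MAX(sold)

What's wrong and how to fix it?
Bug: MAX(sold) on the right of the comparison is an aggregate-in-WHERE error

Fix: Put the inner MAX in a scalar subquery

Corrected query:
SELECT MAX(sold) FROM books WHERE sold < (SELECT MAX(sold) FROM books)

Result:
MAX(sold)
---------
38802    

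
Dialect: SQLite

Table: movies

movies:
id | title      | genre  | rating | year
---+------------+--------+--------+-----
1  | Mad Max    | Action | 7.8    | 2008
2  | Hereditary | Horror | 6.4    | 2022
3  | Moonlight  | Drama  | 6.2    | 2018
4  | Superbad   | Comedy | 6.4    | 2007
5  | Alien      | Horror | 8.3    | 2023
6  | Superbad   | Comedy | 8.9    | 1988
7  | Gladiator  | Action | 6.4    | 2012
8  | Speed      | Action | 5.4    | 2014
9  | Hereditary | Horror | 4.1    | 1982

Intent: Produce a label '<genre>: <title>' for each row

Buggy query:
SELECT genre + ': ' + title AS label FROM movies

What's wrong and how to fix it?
Bug: SQLite uses || for string concatenation; + coerces text to numbers (yielding 0)

Fix: Use the || operator for string concatenation

Corrected query:
SELECT genre || ': ' || title AS label FROM movies

Result:
label             
------------------
Action: Mad Max   
Horror: Hereditary
Drama: Moonlight  
Comedy: Superbad  
Horror: Alien     
Comedy: Superbad  
Action: Gladiator 
Action: Speed     
Horror: Hereditary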